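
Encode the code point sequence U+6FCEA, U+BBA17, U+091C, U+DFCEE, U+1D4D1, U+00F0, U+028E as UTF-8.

F1 AF B3 AA F2 BB A8 97 E0 A4 9C F3 9F B3 AE F0 9D 93 91 C3 B0 CA 8E

U+6FCEA: 4-byte form → F1 AF B3 AA.
U+BBA17: 4-byte form → F2 BB A8 97.
U+091C: 3-byte form → E0 A4 9C.
U+DFCEE: 4-byte form → F3 9F B3 AE.
U+1D4D1: 4-byte form → F0 9D 93 91.
U+00F0: 2-byte form → C3 B0.
U+028E: 2-byte form → CA 8E.
Concatenated (23 bytes): F1 AF B3 AA F2 BB A8 97 E0 A4 9C F3 9F B3 AE F0 9D 93 91 C3 B0 CA 8E.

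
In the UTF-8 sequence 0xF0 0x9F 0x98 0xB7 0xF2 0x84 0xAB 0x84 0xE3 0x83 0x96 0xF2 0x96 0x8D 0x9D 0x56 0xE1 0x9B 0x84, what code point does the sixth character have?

U+16C4

Offset 0: leading byte 0xF0 = 11110000 → 4-byte char #1 = F0 9F 98 B7.
Offset 4: leading byte 0xF2 = 11110010 → 4-byte char #2 = F2 84 AB 84.
Offset 8: leading byte 0xE3 = 11100011 → 3-byte char #3 = E3 83 96.
Offset 11: leading byte 0xF2 = 11110010 → 4-byte char #4 = F2 96 8D 9D.
Offset 15: leading byte 0x56 = 01010110 → 1-byte char #5 = 56.
Offset 16: leading byte 0xE1 = 11100001 → 3-byte char #6 = E1 9B 84.
Leading byte 0xE1 = 11100001 matches 1110xxxx → 3-byte sequence.
Byte 1: 0xE1 = 11100001, payload 0001 (4 bits).
Byte 2: 0x9B = 10011011 (10xxxxxx ✓), payload 011011.
Byte 3: 0x84 = 10000100 (10xxxxxx ✓), payload 000100.
Concatenate: 0001011011000100 = 0x16C4 (16 bits → U+16C4).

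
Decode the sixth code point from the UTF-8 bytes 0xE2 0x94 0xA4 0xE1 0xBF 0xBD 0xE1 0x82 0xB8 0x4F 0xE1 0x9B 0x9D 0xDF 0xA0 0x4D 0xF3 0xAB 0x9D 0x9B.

Offset 0: leading byte 0xE2 = 11100010 → 3-byte char #1 = E2 94 A4.
Offset 3: leading byte 0xE1 = 11100001 → 3-byte char #2 = E1 BF BD.
Offset 6: leading byte 0xE1 = 11100001 → 3-byte char #3 = E1 82 B8.
Offset 9: leading byte 0x4F = 01001111 → 1-byte char #4 = 4F.
Offset 10: leading byte 0xE1 = 11100001 → 3-byte char #5 = E1 9B 9D.
Offset 13: leading byte 0xDF = 11011111 → 2-byte char #6 = DF A0.
Leading byte 0xDF = 11011111 matches 110xxxxx → 2-byte sequence.
Byte 1: 0xDF = 11011111, payload 11111 (5 bits).
Byte 2: 0xA0 = 10100000 (10xxxxxx ✓), payload 100000.
Concatenate: 11111100000 = 0x7E0 (11 bits → U+07E0).

U+07E0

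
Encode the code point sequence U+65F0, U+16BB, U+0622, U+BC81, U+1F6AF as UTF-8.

U+65F0: 3-byte form → E6 97 B0.
U+16BB: 3-byte form → E1 9A BB.
U+0622: 2-byte form → D8 A2.
U+BC81: 3-byte form → EB B2 81.
U+1F6AF: 4-byte form → F0 9F 9A AF.
Concatenated (15 bytes): E6 97 B0 E1 9A BB D8 A2 EB B2 81 F0 9F 9A AF.

E6 97 B0 E1 9A BB D8 A2 EB B2 81 F0 9F 9A AF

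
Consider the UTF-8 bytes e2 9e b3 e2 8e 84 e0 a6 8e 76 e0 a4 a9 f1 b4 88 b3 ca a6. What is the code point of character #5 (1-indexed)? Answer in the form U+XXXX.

U+0929

Offset 0: leading byte 0xE2 = 11100010 → 3-byte char #1 = E2 9E B3.
Offset 3: leading byte 0xE2 = 11100010 → 3-byte char #2 = E2 8E 84.
Offset 6: leading byte 0xE0 = 11100000 → 3-byte char #3 = E0 A6 8E.
Offset 9: leading byte 0x76 = 01110110 → 1-byte char #4 = 76.
Offset 10: leading byte 0xE0 = 11100000 → 3-byte char #5 = E0 A4 A9.
Leading byte 0xE0 = 11100000 matches 1110xxxx → 3-byte sequence.
Byte 1: 0xE0 = 11100000, payload 0000 (4 bits).
Byte 2: 0xA4 = 10100100 (10xxxxxx ✓), payload 100100.
Byte 3: 0xA9 = 10101001 (10xxxxxx ✓), payload 101001.
Concatenate: 0000100100101001 = 0x929 (16 bits → U+0929).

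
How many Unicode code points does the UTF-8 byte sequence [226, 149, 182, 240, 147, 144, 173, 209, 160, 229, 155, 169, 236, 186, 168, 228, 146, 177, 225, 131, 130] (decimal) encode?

7

Byte at offset 0: 0xE2 = 11100010 → 3-byte char (#1). Advance 3.
Byte at offset 3: 0xF0 = 11110000 → 4-byte char (#2). Advance 4.
Byte at offset 7: 0xD1 = 11010001 → 2-byte char (#3). Advance 2.
Byte at offset 9: 0xE5 = 11100101 → 3-byte char (#4). Advance 3.
Byte at offset 12: 0xEC = 11101100 → 3-byte char (#5). Advance 3.
Byte at offset 15: 0xE4 = 11100100 → 3-byte char (#6). Advance 3.
Byte at offset 18: 0xE1 = 11100001 → 3-byte char (#7). Advance 3.
Reached end at offset 21 after 7 code points.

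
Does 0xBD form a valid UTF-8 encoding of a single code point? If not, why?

Byte 0xBD = 10111101 has the form 10xxxxxx — a continuation byte — but there is no preceding leading byte.

invalid (continuation byte with no leading byte)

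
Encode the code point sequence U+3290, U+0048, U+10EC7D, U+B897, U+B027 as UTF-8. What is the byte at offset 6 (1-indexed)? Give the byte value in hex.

1-indexed offset 6 is 0-indexed offset 5.
U+3290 → 3-byte form E3 8A 90 at offsets 0–2.
U+0048 → 1-byte form 48 at offsets 3–3.
U+10EC7D → 4-byte form F4 8E B1 BD at offsets 4–7.
Offset 5 falls in char 3's range; it's byte 2 of F4 8E B1 BD = 0x8E.

0x8E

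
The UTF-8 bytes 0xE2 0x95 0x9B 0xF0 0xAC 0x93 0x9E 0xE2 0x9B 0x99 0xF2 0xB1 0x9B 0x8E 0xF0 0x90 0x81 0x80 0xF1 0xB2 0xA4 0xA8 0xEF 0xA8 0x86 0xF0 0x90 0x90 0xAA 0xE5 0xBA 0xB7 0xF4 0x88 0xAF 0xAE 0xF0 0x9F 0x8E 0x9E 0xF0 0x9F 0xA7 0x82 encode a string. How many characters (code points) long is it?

Byte at offset 0: 0xE2 = 11100010 → 3-byte char (#1). Advance 3.
Byte at offset 3: 0xF0 = 11110000 → 4-byte char (#2). Advance 4.
Byte at offset 7: 0xE2 = 11100010 → 3-byte char (#3). Advance 3.
Byte at offset 10: 0xF2 = 11110010 → 4-byte char (#4). Advance 4.
Byte at offset 14: 0xF0 = 11110000 → 4-byte char (#5). Advance 4.
Byte at offset 18: 0xF1 = 11110001 → 4-byte char (#6). Advance 4.
Byte at offset 22: 0xEF = 11101111 → 3-byte char (#7). Advance 3.
Byte at offset 25: 0xF0 = 11110000 → 4-byte char (#8). Advance 4.
Byte at offset 29: 0xE5 = 11100101 → 3-byte char (#9). Advance 3.
Byte at offset 32: 0xF4 = 11110100 → 4-byte char (#10). Advance 4.
Byte at offset 36: 0xF0 = 11110000 → 4-byte char (#11). Advance 4.
Byte at offset 40: 0xF0 = 11110000 → 4-byte char (#12). Advance 4.
Reached end at offset 44 after 12 code points.

12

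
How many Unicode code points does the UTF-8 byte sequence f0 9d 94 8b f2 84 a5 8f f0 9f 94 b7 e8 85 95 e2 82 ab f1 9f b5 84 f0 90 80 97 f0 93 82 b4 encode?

8

Byte at offset 0: 0xF0 = 11110000 → 4-byte char (#1). Advance 4.
Byte at offset 4: 0xF2 = 11110010 → 4-byte char (#2). Advance 4.
Byte at offset 8: 0xF0 = 11110000 → 4-byte char (#3). Advance 4.
Byte at offset 12: 0xE8 = 11101000 → 3-byte char (#4). Advance 3.
Byte at offset 15: 0xE2 = 11100010 → 3-byte char (#5). Advance 3.
Byte at offset 18: 0xF1 = 11110001 → 4-byte char (#6). Advance 4.
Byte at offset 22: 0xF0 = 11110000 → 4-byte char (#7). Advance 4.
Byte at offset 26: 0xF0 = 11110000 → 4-byte char (#8). Advance 4.
Reached end at offset 30 after 8 code points.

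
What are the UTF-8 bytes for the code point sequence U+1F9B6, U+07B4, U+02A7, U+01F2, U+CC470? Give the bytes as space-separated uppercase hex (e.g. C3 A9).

U+1F9B6: 4-byte form → F0 9F A6 B6.
U+07B4: 2-byte form → DE B4.
U+02A7: 2-byte form → CA A7.
U+01F2: 2-byte form → C7 B2.
U+CC470: 4-byte form → F3 8C 91 B0.
Concatenated (14 bytes): F0 9F A6 B6 DE B4 CA A7 C7 B2 F3 8C 91 B0.

F0 9F A6 B6 DE B4 CA A7 C7 B2 F3 8C 91 B0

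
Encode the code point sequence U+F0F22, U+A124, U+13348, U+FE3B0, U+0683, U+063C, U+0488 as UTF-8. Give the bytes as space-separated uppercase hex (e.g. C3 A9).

U+F0F22: 4-byte form → F3 B0 BC A2.
U+A124: 3-byte form → EA 84 A4.
U+13348: 4-byte form → F0 93 8D 88.
U+FE3B0: 4-byte form → F3 BE 8E B0.
U+0683: 2-byte form → DA 83.
U+063C: 2-byte form → D8 BC.
U+0488: 2-byte form → D2 88.
Concatenated (21 bytes): F3 B0 BC A2 EA 84 A4 F0 93 8D 88 F3 BE 8E B0 DA 83 D8 BC D2 88.

F3 B0 BC A2 EA 84 A4 F0 93 8D 88 F3 BE 8E B0 DA 83 D8 BC D2 88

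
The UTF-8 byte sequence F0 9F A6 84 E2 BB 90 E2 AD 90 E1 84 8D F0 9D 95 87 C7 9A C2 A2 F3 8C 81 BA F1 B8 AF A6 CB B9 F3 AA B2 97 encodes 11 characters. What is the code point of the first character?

U+1F984

Offset 0: leading byte 0xF0 = 11110000 → 4-byte char #1 = F0 9F A6 84.
Leading byte 0xF0 = 11110000 matches 11110xxx → 4-byte sequence.
Byte 1: 0xF0 = 11110000, payload 000 (3 bits).
Byte 2: 0x9F = 10011111 (10xxxxxx ✓), payload 011111.
Byte 3: 0xA6 = 10100110 (10xxxxxx ✓), payload 100110.
Byte 4: 0x84 = 10000100 (10xxxxxx ✓), payload 000100.
Concatenate: 000011111100110000100 = 0x1F984 (21 bits → U+1F984).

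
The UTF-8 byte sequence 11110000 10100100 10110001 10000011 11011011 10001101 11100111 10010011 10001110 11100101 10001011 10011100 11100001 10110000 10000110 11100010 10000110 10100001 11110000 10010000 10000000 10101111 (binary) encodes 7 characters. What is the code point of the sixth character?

Offset 0: leading byte 0xF0 = 11110000 → 4-byte char #1 = F0 A4 B1 83.
Offset 4: leading byte 0xDB = 11011011 → 2-byte char #2 = DB 8D.
Offset 6: leading byte 0xE7 = 11100111 → 3-byte char #3 = E7 93 8E.
Offset 9: leading byte 0xE5 = 11100101 → 3-byte char #4 = E5 8B 9C.
Offset 12: leading byte 0xE1 = 11100001 → 3-byte char #5 = E1 B0 86.
Offset 15: leading byte 0xE2 = 11100010 → 3-byte char #6 = E2 86 A1.
Leading byte 0xE2 = 11100010 matches 1110xxxx → 3-byte sequence.
Byte 1: 0xE2 = 11100010, payload 0010 (4 bits).
Byte 2: 0x86 = 10000110 (10xxxxxx ✓), payload 000110.
Byte 3: 0xA1 = 10100001 (10xxxxxx ✓), payload 100001.
Concatenate: 0010000110100001 = 0x21A1 (16 bits → U+21A1).

U+21A1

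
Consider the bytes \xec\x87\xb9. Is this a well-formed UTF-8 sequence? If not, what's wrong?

Leading byte 0xEC = 11101100 → 3-byte form.
Continuation bytes 0x87=10000111, 0xB9=10111001 all match 10xxxxxx.
Decoded value 0xC1F9 is ≥ 0x800 (shortest form) and not a surrogate.

valid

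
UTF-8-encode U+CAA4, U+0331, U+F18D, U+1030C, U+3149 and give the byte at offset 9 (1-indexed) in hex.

0xF0

1-indexed offset 9 is 0-indexed offset 8.
U+CAA4 → 3-byte form EC AA A4 at offsets 0–2.
U+0331 → 2-byte form CC B1 at offsets 3–4.
U+F18D → 3-byte form EF 86 8D at offsets 5–7.
U+1030C → 4-byte form F0 90 8C 8C at offsets 8–11.
Offset 8 falls in char 4's range; it's byte 1 of F0 90 8C 8C = 0xF0.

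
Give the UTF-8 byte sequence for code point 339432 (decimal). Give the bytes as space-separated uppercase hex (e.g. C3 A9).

F1 92 B7 A8

U+52DE8 = 0x52DE8 = 339432 decimal. In range U+10000–U+10FFFF → 4-byte form: 11110xxx 10xxxxxx 10xxxxxx 10xxxxxx.
Binary (21 bits): 001010010110111101000.
Split 3+6+6+6: 001 | 010010 | 110111 | 101000.
Byte 1: 11110001 = 0xF1.
Byte 2: 10010010 = 0x92.
Byte 3: 10110111 = 0xB7.
Byte 4: 10101000 = 0xA8.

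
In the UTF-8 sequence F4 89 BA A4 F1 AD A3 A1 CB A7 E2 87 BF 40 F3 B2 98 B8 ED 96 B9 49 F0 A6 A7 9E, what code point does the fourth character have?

Offset 0: leading byte 0xF4 = 11110100 → 4-byte char #1 = F4 89 BA A4.
Offset 4: leading byte 0xF1 = 11110001 → 4-byte char #2 = F1 AD A3 A1.
Offset 8: leading byte 0xCB = 11001011 → 2-byte char #3 = CB A7.
Offset 10: leading byte 0xE2 = 11100010 → 3-byte char #4 = E2 87 BF.
Leading byte 0xE2 = 11100010 matches 1110xxxx → 3-byte sequence.
Byte 1: 0xE2 = 11100010, payload 0010 (4 bits).
Byte 2: 0x87 = 10000111 (10xxxxxx ✓), payload 000111.
Byte 3: 0xBF = 10111111 (10xxxxxx ✓), payload 111111.
Concatenate: 0010000111111111 = 0x21FF (16 bits → U+21FF).

U+21FF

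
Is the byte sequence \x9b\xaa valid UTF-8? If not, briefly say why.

Byte 0x9B = 10011011 has the form 10xxxxxx — a continuation byte — but there is no preceding leading byte.

invalid (continuation byte with no leading byte)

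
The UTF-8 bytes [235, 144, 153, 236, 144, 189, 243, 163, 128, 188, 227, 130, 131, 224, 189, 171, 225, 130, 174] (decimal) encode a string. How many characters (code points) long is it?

Byte at offset 0: 0xEB = 11101011 → 3-byte char (#1). Advance 3.
Byte at offset 3: 0xEC = 11101100 → 3-byte char (#2). Advance 3.
Byte at offset 6: 0xF3 = 11110011 → 4-byte char (#3). Advance 4.
Byte at offset 10: 0xE3 = 11100011 → 3-byte char (#4). Advance 3.
Byte at offset 13: 0xE0 = 11100000 → 3-byte char (#5). Advance 3.
Byte at offset 16: 0xE1 = 11100001 → 3-byte char (#6). Advance 3.
Reached end at offset 19 after 6 code points.

6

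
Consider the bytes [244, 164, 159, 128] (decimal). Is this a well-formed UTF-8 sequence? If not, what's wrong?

Leading byte 0xF4 = 11110100 → 4-byte form.
Payload = 0x1247C0, which exceeds U+10FFFF, the maximum Unicode code point. (Leading bytes F5–FF, or F4 followed by ≥ 0x90, are invalid.)

invalid (encodes a value above U+10FFFF)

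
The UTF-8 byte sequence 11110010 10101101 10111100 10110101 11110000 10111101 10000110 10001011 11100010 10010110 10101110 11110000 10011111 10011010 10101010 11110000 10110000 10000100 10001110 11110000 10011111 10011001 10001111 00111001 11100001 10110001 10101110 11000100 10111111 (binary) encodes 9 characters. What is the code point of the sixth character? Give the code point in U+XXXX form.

Offset 0: leading byte 0xF2 = 11110010 → 4-byte char #1 = F2 AD BC B5.
Offset 4: leading byte 0xF0 = 11110000 → 4-byte char #2 = F0 BD 86 8B.
Offset 8: leading byte 0xE2 = 11100010 → 3-byte char #3 = E2 96 AE.
Offset 11: leading byte 0xF0 = 11110000 → 4-byte char #4 = F0 9F 9A AA.
Offset 15: leading byte 0xF0 = 11110000 → 4-byte char #5 = F0 B0 84 8E.
Offset 19: leading byte 0xF0 = 11110000 → 4-byte char #6 = F0 9F 99 8F.
Leading byte 0xF0 = 11110000 matches 11110xxx → 4-byte sequence.
Byte 1: 0xF0 = 11110000, payload 000 (3 bits).
Byte 2: 0x9F = 10011111 (10xxxxxx ✓), payload 011111.
Byte 3: 0x99 = 10011001 (10xxxxxx ✓), payload 011001.
Byte 4: 0x8F = 10001111 (10xxxxxx ✓), payload 001111.
Concatenate: 000011111011001001111 = 0x1F64F (21 bits → U+1F64F).

U+1F64F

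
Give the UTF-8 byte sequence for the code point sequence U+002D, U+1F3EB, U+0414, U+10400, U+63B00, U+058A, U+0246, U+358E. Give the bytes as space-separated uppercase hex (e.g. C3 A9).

2D F0 9F 8F AB D0 94 F0 90 90 80 F1 A3 AC 80 D6 8A C9 86 E3 96 8E

U+002D: 1-byte form → 2D.
U+1F3EB: 4-byte form → F0 9F 8F AB.
U+0414: 2-byte form → D0 94.
U+10400: 4-byte form → F0 90 90 80.
U+63B00: 4-byte form → F1 A3 AC 80.
U+058A: 2-byte form → D6 8A.
U+0246: 2-byte form → C9 86.
U+358E: 3-byte form → E3 96 8E.
Concatenated (22 bytes): 2D F0 9F 8F AB D0 94 F0 90 90 80 F1 A3 AC 80 D6 8A C9 86 E3 96 8E.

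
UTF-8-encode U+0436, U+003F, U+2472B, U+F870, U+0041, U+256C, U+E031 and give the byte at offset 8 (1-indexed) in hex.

0xEF

1-indexed offset 8 is 0-indexed offset 7.
U+0436 → 2-byte form D0 B6 at offsets 0–1.
U+003F → 1-byte form 3F at offsets 2–2.
U+2472B → 4-byte form F0 A4 9C AB at offsets 3–6.
U+F870 → 3-byte form EF A1 B0 at offsets 7–9.
Offset 7 falls in char 4's range; it's byte 1 of EF A1 B0 = 0xEF.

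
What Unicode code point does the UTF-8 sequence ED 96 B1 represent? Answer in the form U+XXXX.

Leading byte 0xED = 11101101 matches 1110xxxx → 3-byte sequence.
Byte 1: 0xED = 11101101, payload 1101 (4 bits).
Byte 2: 0x96 = 10010110 (10xxxxxx ✓), payload 010110.
Byte 3: 0xB1 = 10110001 (10xxxxxx ✓), payload 110001.
Concatenate: 1101010110110001 = 0xD5B1 (16 bits → U+D5B1).

U+D5B1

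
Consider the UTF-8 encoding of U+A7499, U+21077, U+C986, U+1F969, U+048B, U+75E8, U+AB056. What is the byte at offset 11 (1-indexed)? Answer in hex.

1-indexed offset 11 is 0-indexed offset 10.
U+A7499 → 4-byte form F2 A7 92 99 at offsets 0–3.
U+21077 → 4-byte form F0 A1 81 B7 at offsets 4–7.
U+C986 → 3-byte form EC A6 86 at offsets 8–10.
Offset 10 falls in char 3's range; it's byte 3 of EC A6 86 = 0x86.

0x86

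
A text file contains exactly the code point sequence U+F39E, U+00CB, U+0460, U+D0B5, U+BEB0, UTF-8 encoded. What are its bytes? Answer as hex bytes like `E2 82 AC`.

EF 8E 9E C3 8B D1 A0 ED 82 B5 EB BA B0

U+F39E: 3-byte form → EF 8E 9E.
U+00CB: 2-byte form → C3 8B.
U+0460: 2-byte form → D1 A0.
U+D0B5: 3-byte form → ED 82 B5.
U+BEB0: 3-byte form → EB BA B0.
Concatenated (13 bytes): EF 8E 9E C3 8B D1 A0 ED 82 B5 EB BA B0.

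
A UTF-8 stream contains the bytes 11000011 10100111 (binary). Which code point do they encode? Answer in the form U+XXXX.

U+00E7

Leading byte 0xC3 = 11000011 matches 110xxxxx → 2-byte sequence.
Byte 1: 0xC3 = 11000011, payload 00011 (5 bits).
Byte 2: 0xA7 = 10100111 (10xxxxxx ✓), payload 100111.
Concatenate: 00011100111 = 0xE7 (11 bits → U+00E7).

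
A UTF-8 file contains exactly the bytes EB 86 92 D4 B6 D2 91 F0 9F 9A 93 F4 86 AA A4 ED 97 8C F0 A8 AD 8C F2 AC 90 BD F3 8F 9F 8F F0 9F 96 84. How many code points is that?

10

Byte at offset 0: 0xEB = 11101011 → 3-byte char (#1). Advance 3.
Byte at offset 3: 0xD4 = 11010100 → 2-byte char (#2). Advance 2.
Byte at offset 5: 0xD2 = 11010010 → 2-byte char (#3). Advance 2.
Byte at offset 7: 0xF0 = 11110000 → 4-byte char (#4). Advance 4.
Byte at offset 11: 0xF4 = 11110100 → 4-byte char (#5). Advance 4.
Byte at offset 15: 0xED = 11101101 → 3-byte char (#6). Advance 3.
Byte at offset 18: 0xF0 = 11110000 → 4-byte char (#7). Advance 4.
Byte at offset 22: 0xF2 = 11110010 → 4-byte char (#8). Advance 4.
Byte at offset 26: 0xF3 = 11110011 → 4-byte char (#9). Advance 4.
Byte at offset 30: 0xF0 = 11110000 → 4-byte char (#10). Advance 4.
Reached end at offset 34 after 10 code points.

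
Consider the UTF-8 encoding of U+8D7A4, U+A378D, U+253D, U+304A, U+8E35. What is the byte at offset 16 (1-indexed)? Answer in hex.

1-indexed offset 16 is 0-indexed offset 15.
U+8D7A4 → 4-byte form F2 8D 9E A4 at offsets 0–3.
U+A378D → 4-byte form F2 A3 9E 8D at offsets 4–7.
U+253D → 3-byte form E2 94 BD at offsets 8–10.
U+304A → 3-byte form E3 81 8A at offsets 11–13.
U+8E35 → 3-byte form E8 B8 B5 at offsets 14–16.
Offset 15 falls in char 5's range; it's byte 2 of E8 B8 B5 = 0xB8.

0xB8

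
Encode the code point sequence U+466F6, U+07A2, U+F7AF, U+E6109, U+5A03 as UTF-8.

U+466F6: 4-byte form → F1 86 9B B6.
U+07A2: 2-byte form → DE A2.
U+F7AF: 3-byte form → EF 9E AF.
U+E6109: 4-byte form → F3 A6 84 89.
U+5A03: 3-byte form → E5 A8 83.
Concatenated (16 bytes): F1 86 9B B6 DE A2 EF 9E AF F3 A6 84 89 E5 A8 83.

F1 86 9B B6 DE A2 EF 9E AF F3 A6 84 89 E5 A8 83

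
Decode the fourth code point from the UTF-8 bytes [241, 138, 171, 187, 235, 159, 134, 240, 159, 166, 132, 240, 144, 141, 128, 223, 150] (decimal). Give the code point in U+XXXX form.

U+10340

Offset 0: leading byte 0xF1 = 11110001 → 4-byte char #1 = F1 8A AB BB.
Offset 4: leading byte 0xEB = 11101011 → 3-byte char #2 = EB 9F 86.
Offset 7: leading byte 0xF0 = 11110000 → 4-byte char #3 = F0 9F A6 84.
Offset 11: leading byte 0xF0 = 11110000 → 4-byte char #4 = F0 90 8D 80.
Leading byte 0xF0 = 11110000 matches 11110xxx → 4-byte sequence.
Byte 1: 0xF0 = 11110000, payload 000 (3 bits).
Byte 2: 0x90 = 10010000 (10xxxxxx ✓), payload 010000.
Byte 3: 0x8D = 10001101 (10xxxxxx ✓), payload 001101.
Byte 4: 0x80 = 10000000 (10xxxxxx ✓), payload 000000.
Concatenate: 000010000001101000000 = 0x10340 (21 bits → U+10340).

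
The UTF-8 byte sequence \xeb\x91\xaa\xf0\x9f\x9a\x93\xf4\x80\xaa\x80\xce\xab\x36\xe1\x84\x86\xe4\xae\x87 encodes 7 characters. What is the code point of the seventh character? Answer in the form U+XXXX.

Offset 0: leading byte 0xEB = 11101011 → 3-byte char #1 = EB 91 AA.
Offset 3: leading byte 0xF0 = 11110000 → 4-byte char #2 = F0 9F 9A 93.
Offset 7: leading byte 0xF4 = 11110100 → 4-byte char #3 = F4 80 AA 80.
Offset 11: leading byte 0xCE = 11001110 → 2-byte char #4 = CE AB.
Offset 13: leading byte 0x36 = 00110110 → 1-byte char #5 = 36.
Offset 14: leading byte 0xE1 = 11100001 → 3-byte char #6 = E1 84 86.
Offset 17: leading byte 0xE4 = 11100100 → 3-byte char #7 = E4 AE 87.
Leading byte 0xE4 = 11100100 matches 1110xxxx → 3-byte sequence.
Byte 1: 0xE4 = 11100100, payload 0100 (4 bits).
Byte 2: 0xAE = 10101110 (10xxxxxx ✓), payload 101110.
Byte 3: 0x87 = 10000111 (10xxxxxx ✓), payload 000111.
Concatenate: 0100101110000111 = 0x4B87 (16 bits → U+4B87).

U+4B87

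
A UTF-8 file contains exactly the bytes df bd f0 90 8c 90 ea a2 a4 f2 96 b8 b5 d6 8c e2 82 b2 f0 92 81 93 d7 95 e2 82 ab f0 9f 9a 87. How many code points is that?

10

Byte at offset 0: 0xDF = 11011111 → 2-byte char (#1). Advance 2.
Byte at offset 2: 0xF0 = 11110000 → 4-byte char (#2). Advance 4.
Byte at offset 6: 0xEA = 11101010 → 3-byte char (#3). Advance 3.
Byte at offset 9: 0xF2 = 11110010 → 4-byte char (#4). Advance 4.
Byte at offset 13: 0xD6 = 11010110 → 2-byte char (#5). Advance 2.
Byte at offset 15: 0xE2 = 11100010 → 3-byte char (#6). Advance 3.
Byte at offset 18: 0xF0 = 11110000 → 4-byte char (#7). Advance 4.
Byte at offset 22: 0xD7 = 11010111 → 2-byte char (#8). Advance 2.
Byte at offset 24: 0xE2 = 11100010 → 3-byte char (#9). Advance 3.
Byte at offset 27: 0xF0 = 11110000 → 4-byte char (#10). Advance 4.
Reached end at offset 31 after 10 code points.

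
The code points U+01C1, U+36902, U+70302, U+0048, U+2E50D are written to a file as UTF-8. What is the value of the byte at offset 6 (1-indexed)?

1-indexed offset 6 is 0-indexed offset 5.
U+01C1 → 2-byte form C7 81 at offsets 0–1.
U+36902 → 4-byte form F0 B6 A4 82 at offsets 2–5.
Offset 5 falls in char 2's range; it's byte 4 of F0 B6 A4 82 = 0x82.

0x82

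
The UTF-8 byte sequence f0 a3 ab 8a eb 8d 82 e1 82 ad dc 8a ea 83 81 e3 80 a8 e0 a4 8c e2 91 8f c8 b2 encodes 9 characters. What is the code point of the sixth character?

Offset 0: leading byte 0xF0 = 11110000 → 4-byte char #1 = F0 A3 AB 8A.
Offset 4: leading byte 0xEB = 11101011 → 3-byte char #2 = EB 8D 82.
Offset 7: leading byte 0xE1 = 11100001 → 3-byte char #3 = E1 82 AD.
Offset 10: leading byte 0xDC = 11011100 → 2-byte char #4 = DC 8A.
Offset 12: leading byte 0xEA = 11101010 → 3-byte char #5 = EA 83 81.
Offset 15: leading byte 0xE3 = 11100011 → 3-byte char #6 = E3 80 A8.
Leading byte 0xE3 = 11100011 matches 1110xxxx → 3-byte sequence.
Byte 1: 0xE3 = 11100011, payload 0011 (4 bits).
Byte 2: 0x80 = 10000000 (10xxxxxx ✓), payload 000000.
Byte 3: 0xA8 = 10101000 (10xxxxxx ✓), payload 101000.
Concatenate: 0011000000101000 = 0x3028 (16 bits → U+3028).

U+3028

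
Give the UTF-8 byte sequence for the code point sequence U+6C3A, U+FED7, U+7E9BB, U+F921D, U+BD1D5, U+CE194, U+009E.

U+6C3A: 3-byte form → E6 B0 BA.
U+FED7: 3-byte form → EF BB 97.
U+7E9BB: 4-byte form → F1 BE A6 BB.
U+F921D: 4-byte form → F3 B9 88 9D.
U+BD1D5: 4-byte form → F2 BD 87 95.
U+CE194: 4-byte form → F3 8E 86 94.
U+009E: 2-byte form → C2 9E.
Concatenated (24 bytes): E6 B0 BA EF BB 97 F1 BE A6 BB F3 B9 88 9D F2 BD 87 95 F3 8E 86 94 C2 9E.

E6 B0 BA EF BB 97 F1 BE A6 BB F3 B9 88 9D F2 BD 87 95 F3 8E 86 94 C2 9E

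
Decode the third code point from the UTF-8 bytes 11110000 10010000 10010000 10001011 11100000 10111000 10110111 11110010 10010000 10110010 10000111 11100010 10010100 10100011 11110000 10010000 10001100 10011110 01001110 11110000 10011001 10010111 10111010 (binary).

U+90C87

Offset 0: leading byte 0xF0 = 11110000 → 4-byte char #1 = F0 90 90 8B.
Offset 4: leading byte 0xE0 = 11100000 → 3-byte char #2 = E0 B8 B7.
Offset 7: leading byte 0xF2 = 11110010 → 4-byte char #3 = F2 90 B2 87.
Leading byte 0xF2 = 11110010 matches 11110xxx → 4-byte sequence.
Byte 1: 0xF2 = 11110010, payload 010 (3 bits).
Byte 2: 0x90 = 10010000 (10xxxxxx ✓), payload 010000.
Byte 3: 0xB2 = 10110010 (10xxxxxx ✓), payload 110010.
Byte 4: 0x87 = 10000111 (10xxxxxx ✓), payload 000111.
Concatenate: 010010000110010000111 = 0x90C87 (21 bits → U+90C87).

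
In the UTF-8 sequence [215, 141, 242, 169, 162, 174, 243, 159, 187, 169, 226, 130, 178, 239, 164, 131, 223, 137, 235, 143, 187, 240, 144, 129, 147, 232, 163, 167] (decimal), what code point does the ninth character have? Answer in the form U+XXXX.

Offset 0: leading byte 0xD7 = 11010111 → 2-byte char #1 = D7 8D.
Offset 2: leading byte 0xF2 = 11110010 → 4-byte char #2 = F2 A9 A2 AE.
Offset 6: leading byte 0xF3 = 11110011 → 4-byte char #3 = F3 9F BB A9.
Offset 10: leading byte 0xE2 = 11100010 → 3-byte char #4 = E2 82 B2.
Offset 13: leading byte 0xEF = 11101111 → 3-byte char #5 = EF A4 83.
Offset 16: leading byte 0xDF = 11011111 → 2-byte char #6 = DF 89.
Offset 18: leading byte 0xEB = 11101011 → 3-byte char #7 = EB 8F BB.
Offset 21: leading byte 0xF0 = 11110000 → 4-byte char #8 = F0 90 81 93.
Offset 25: leading byte 0xE8 = 11101000 → 3-byte char #9 = E8 A3 A7.
Leading byte 0xE8 = 11101000 matches 1110xxxx → 3-byte sequence.
Byte 1: 0xE8 = 11101000, payload 1000 (4 bits).
Byte 2: 0xA3 = 10100011 (10xxxxxx ✓), payload 100011.
Byte 3: 0xA7 = 10100111 (10xxxxxx ✓), payload 100111.
Concatenate: 1000100011100111 = 0x88E7 (16 bits → U+88E7).

U+88E7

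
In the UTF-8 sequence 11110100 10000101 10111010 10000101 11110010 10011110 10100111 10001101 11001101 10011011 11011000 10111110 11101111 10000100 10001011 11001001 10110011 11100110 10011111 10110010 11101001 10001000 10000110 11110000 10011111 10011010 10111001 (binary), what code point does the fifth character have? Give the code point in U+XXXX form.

U+F10B

Offset 0: leading byte 0xF4 = 11110100 → 4-byte char #1 = F4 85 BA 85.
Offset 4: leading byte 0xF2 = 11110010 → 4-byte char #2 = F2 9E A7 8D.
Offset 8: leading byte 0xCD = 11001101 → 2-byte char #3 = CD 9B.
Offset 10: leading byte 0xD8 = 11011000 → 2-byte char #4 = D8 BE.
Offset 12: leading byte 0xEF = 11101111 → 3-byte char #5 = EF 84 8B.
Leading byte 0xEF = 11101111 matches 1110xxxx → 3-byte sequence.
Byte 1: 0xEF = 11101111, payload 1111 (4 bits).
Byte 2: 0x84 = 10000100 (10xxxxxx ✓), payload 000100.
Byte 3: 0x8B = 10001011 (10xxxxxx ✓), payload 001011.
Concatenate: 1111000100001011 = 0xF10B (16 bits → U+F10B).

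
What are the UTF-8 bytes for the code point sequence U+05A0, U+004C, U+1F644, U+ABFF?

U+05A0: 2-byte form → D6 A0.
U+004C: 1-byte form → 4C.
U+1F644: 4-byte form → F0 9F 99 84.
U+ABFF: 3-byte form → EA AF BF.
Concatenated (10 bytes): D6 A0 4C F0 9F 99 84 EA AF BF.

D6 A0 4C F0 9F 99 84 EA AF BF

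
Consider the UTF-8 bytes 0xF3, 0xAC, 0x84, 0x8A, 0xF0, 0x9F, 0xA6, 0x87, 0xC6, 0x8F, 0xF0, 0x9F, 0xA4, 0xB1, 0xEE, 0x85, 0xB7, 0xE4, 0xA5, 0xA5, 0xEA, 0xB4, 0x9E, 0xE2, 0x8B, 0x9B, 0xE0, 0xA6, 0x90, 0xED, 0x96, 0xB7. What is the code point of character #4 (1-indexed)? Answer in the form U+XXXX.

Offset 0: leading byte 0xF3 = 11110011 → 4-byte char #1 = F3 AC 84 8A.
Offset 4: leading byte 0xF0 = 11110000 → 4-byte char #2 = F0 9F A6 87.
Offset 8: leading byte 0xC6 = 11000110 → 2-byte char #3 = C6 8F.
Offset 10: leading byte 0xF0 = 11110000 → 4-byte char #4 = F0 9F A4 B1.
Leading byte 0xF0 = 11110000 matches 11110xxx → 4-byte sequence.
Byte 1: 0xF0 = 11110000, payload 000 (3 bits).
Byte 2: 0x9F = 10011111 (10xxxxxx ✓), payload 011111.
Byte 3: 0xA4 = 10100100 (10xxxxxx ✓), payload 100100.
Byte 4: 0xB1 = 10110001 (10xxxxxx ✓), payload 110001.
Concatenate: 000011111100100110001 = 0x1F931 (21 bits → U+1F931).

U+1F931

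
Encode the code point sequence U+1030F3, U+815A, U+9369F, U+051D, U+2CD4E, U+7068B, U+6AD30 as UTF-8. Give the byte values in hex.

F4 83 83 B3 E8 85 9A F2 93 9A 9F D4 9D F0 AC B5 8E F1 B0 9A 8B F1 AA B4 B0

U+1030F3: 4-byte form → F4 83 83 B3.
U+815A: 3-byte form → E8 85 9A.
U+9369F: 4-byte form → F2 93 9A 9F.
U+051D: 2-byte form → D4 9D.
U+2CD4E: 4-byte form → F0 AC B5 8E.
U+7068B: 4-byte form → F1 B0 9A 8B.
U+6AD30: 4-byte form → F1 AA B4 B0.
Concatenated (25 bytes): F4 83 83 B3 E8 85 9A F2 93 9A 9F D4 9D F0 AC B5 8E F1 B0 9A 8B F1 AA B4 B0.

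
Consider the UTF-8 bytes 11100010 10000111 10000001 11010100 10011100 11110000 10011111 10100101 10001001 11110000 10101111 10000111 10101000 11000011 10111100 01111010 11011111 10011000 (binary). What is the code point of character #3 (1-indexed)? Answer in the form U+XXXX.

U+1F949

Offset 0: leading byte 0xE2 = 11100010 → 3-byte char #1 = E2 87 81.
Offset 3: leading byte 0xD4 = 11010100 → 2-byte char #2 = D4 9C.
Offset 5: leading byte 0xF0 = 11110000 → 4-byte char #3 = F0 9F A5 89.
Leading byte 0xF0 = 11110000 matches 11110xxx → 4-byte sequence.
Byte 1: 0xF0 = 11110000, payload 000 (3 bits).
Byte 2: 0x9F = 10011111 (10xxxxxx ✓), payload 011111.
Byte 3: 0xA5 = 10100101 (10xxxxxx ✓), payload 100101.
Byte 4: 0x89 = 10001001 (10xxxxxx ✓), payload 001001.
Concatenate: 000011111100101001001 = 0x1F949 (21 bits → U+1F949).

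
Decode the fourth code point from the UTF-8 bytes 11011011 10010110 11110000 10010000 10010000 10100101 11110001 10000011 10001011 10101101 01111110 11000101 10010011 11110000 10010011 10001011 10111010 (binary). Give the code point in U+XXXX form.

U+007E

Offset 0: leading byte 0xDB = 11011011 → 2-byte char #1 = DB 96.
Offset 2: leading byte 0xF0 = 11110000 → 4-byte char #2 = F0 90 90 A5.
Offset 6: leading byte 0xF1 = 11110001 → 4-byte char #3 = F1 83 8B AD.
Offset 10: leading byte 0x7E = 01111110 → 1-byte char #4 = 7E.
Leading byte 0x7E = 01111110 matches 0xxxxxxx → 1-byte sequence.
Byte 1: 0x7E = 01111110, payload 1111110 (7 bits).
Concatenate: 1111110 = 0x7E (7 bits → U+007E).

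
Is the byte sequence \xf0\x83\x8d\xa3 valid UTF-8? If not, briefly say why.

Leading byte 0xF0 = 11110000 → 4-byte form.
Continuation bytes all match 10xxxxxx. Payload decodes to 0x3363.
But 0x3363 < 0x10000, the minimum for a 4-byte sequence — this is an overlong encoding.

invalid (overlong encoding)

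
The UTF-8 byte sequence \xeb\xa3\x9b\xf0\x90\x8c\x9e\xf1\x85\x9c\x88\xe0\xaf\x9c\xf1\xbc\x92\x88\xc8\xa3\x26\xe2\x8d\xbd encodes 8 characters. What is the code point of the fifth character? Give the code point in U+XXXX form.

U+7C488

Offset 0: leading byte 0xEB = 11101011 → 3-byte char #1 = EB A3 9B.
Offset 3: leading byte 0xF0 = 11110000 → 4-byte char #2 = F0 90 8C 9E.
Offset 7: leading byte 0xF1 = 11110001 → 4-byte char #3 = F1 85 9C 88.
Offset 11: leading byte 0xE0 = 11100000 → 3-byte char #4 = E0 AF 9C.
Offset 14: leading byte 0xF1 = 11110001 → 4-byte char #5 = F1 BC 92 88.
Leading byte 0xF1 = 11110001 matches 11110xxx → 4-byte sequence.
Byte 1: 0xF1 = 11110001, payload 001 (3 bits).
Byte 2: 0xBC = 10111100 (10xxxxxx ✓), payload 111100.
Byte 3: 0x92 = 10010010 (10xxxxxx ✓), payload 010010.
Byte 4: 0x88 = 10001000 (10xxxxxx ✓), payload 001000.
Concatenate: 001111100010010001000 = 0x7C488 (21 bits → U+7C488).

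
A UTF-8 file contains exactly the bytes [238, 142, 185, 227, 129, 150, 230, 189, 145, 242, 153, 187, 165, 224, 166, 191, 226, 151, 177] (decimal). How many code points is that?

Byte at offset 0: 0xEE = 11101110 → 3-byte char (#1). Advance 3.
Byte at offset 3: 0xE3 = 11100011 → 3-byte char (#2). Advance 3.
Byte at offset 6: 0xE6 = 11100110 → 3-byte char (#3). Advance 3.
Byte at offset 9: 0xF2 = 11110010 → 4-byte char (#4). Advance 4.
Byte at offset 13: 0xE0 = 11100000 → 3-byte char (#5). Advance 3.
Byte at offset 16: 0xE2 = 11100010 → 3-byte char (#6). Advance 3.
Reached end at offset 19 after 6 code points.

6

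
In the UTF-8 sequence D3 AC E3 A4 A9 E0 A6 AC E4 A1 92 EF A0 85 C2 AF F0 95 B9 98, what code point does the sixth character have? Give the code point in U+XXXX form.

Offset 0: leading byte 0xD3 = 11010011 → 2-byte char #1 = D3 AC.
Offset 2: leading byte 0xE3 = 11100011 → 3-byte char #2 = E3 A4 A9.
Offset 5: leading byte 0xE0 = 11100000 → 3-byte char #3 = E0 A6 AC.
Offset 8: leading byte 0xE4 = 11100100 → 3-byte char #4 = E4 A1 92.
Offset 11: leading byte 0xEF = 11101111 → 3-byte char #5 = EF A0 85.
Offset 14: leading byte 0xC2 = 11000010 → 2-byte char #6 = C2 AF.
Leading byte 0xC2 = 11000010 matches 110xxxxx → 2-byte sequence.
Byte 1: 0xC2 = 11000010, payload 00010 (5 bits).
Byte 2: 0xAF = 10101111 (10xxxxxx ✓), payload 101111.
Concatenate: 00010101111 = 0xAF (11 bits → U+00AF).

U+00AF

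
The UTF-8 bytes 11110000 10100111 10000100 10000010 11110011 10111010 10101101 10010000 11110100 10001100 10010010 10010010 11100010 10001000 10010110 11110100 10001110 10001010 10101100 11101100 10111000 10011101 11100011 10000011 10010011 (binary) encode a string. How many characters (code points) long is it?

Byte at offset 0: 0xF0 = 11110000 → 4-byte char (#1). Advance 4.
Byte at offset 4: 0xF3 = 11110011 → 4-byte char (#2). Advance 4.
Byte at offset 8: 0xF4 = 11110100 → 4-byte char (#3). Advance 4.
Byte at offset 12: 0xE2 = 11100010 → 3-byte char (#4). Advance 3.
Byte at offset 15: 0xF4 = 11110100 → 4-byte char (#5). Advance 4.
Byte at offset 19: 0xEC = 11101100 → 3-byte char (#6). Advance 3.
Byte at offset 22: 0xE3 = 11100011 → 3-byte char (#7). Advance 3.
Reached end at offset 25 after 7 code points.

7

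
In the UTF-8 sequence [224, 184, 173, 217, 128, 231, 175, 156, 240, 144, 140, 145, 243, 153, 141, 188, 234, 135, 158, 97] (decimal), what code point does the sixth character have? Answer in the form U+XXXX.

U+A1DE

Offset 0: leading byte 0xE0 = 11100000 → 3-byte char #1 = E0 B8 AD.
Offset 3: leading byte 0xD9 = 11011001 → 2-byte char #2 = D9 80.
Offset 5: leading byte 0xE7 = 11100111 → 3-byte char #3 = E7 AF 9C.
Offset 8: leading byte 0xF0 = 11110000 → 4-byte char #4 = F0 90 8C 91.
Offset 12: leading byte 0xF3 = 11110011 → 4-byte char #5 = F3 99 8D BC.
Offset 16: leading byte 0xEA = 11101010 → 3-byte char #6 = EA 87 9E.
Leading byte 0xEA = 11101010 matches 1110xxxx → 3-byte sequence.
Byte 1: 0xEA = 11101010, payload 1010 (4 bits).
Byte 2: 0x87 = 10000111 (10xxxxxx ✓), payload 000111.
Byte 3: 0x9E = 10011110 (10xxxxxx ✓), payload 011110.
Concatenate: 1010000111011110 = 0xA1DE (16 bits → U+A1DE).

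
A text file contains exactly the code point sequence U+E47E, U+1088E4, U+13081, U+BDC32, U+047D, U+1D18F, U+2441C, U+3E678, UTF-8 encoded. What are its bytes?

U+E47E: 3-byte form → EE 91 BE.
U+1088E4: 4-byte form → F4 88 A3 A4.
U+13081: 4-byte form → F0 93 82 81.
U+BDC32: 4-byte form → F2 BD B0 B2.
U+047D: 2-byte form → D1 BD.
U+1D18F: 4-byte form → F0 9D 86 8F.
U+2441C: 4-byte form → F0 A4 90 9C.
U+3E678: 4-byte form → F0 BE 99 B8.
Concatenated (29 bytes): EE 91 BE F4 88 A3 A4 F0 93 82 81 F2 BD B0 B2 D1 BD F0 9D 86 8F F0 A4 90 9C F0 BE 99 B8.

EE 91 BE F4 88 A3 A4 F0 93 82 81 F2 BD B0 B2 D1 BD F0 9D 86 8F F0 A4 90 9C F0 BE 99 B8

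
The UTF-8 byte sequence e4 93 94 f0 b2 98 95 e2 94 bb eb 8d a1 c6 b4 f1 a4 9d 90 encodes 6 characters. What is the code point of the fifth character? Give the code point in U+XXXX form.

Offset 0: leading byte 0xE4 = 11100100 → 3-byte char #1 = E4 93 94.
Offset 3: leading byte 0xF0 = 11110000 → 4-byte char #2 = F0 B2 98 95.
Offset 7: leading byte 0xE2 = 11100010 → 3-byte char #3 = E2 94 BB.
Offset 10: leading byte 0xEB = 11101011 → 3-byte char #4 = EB 8D A1.
Offset 13: leading byte 0xC6 = 11000110 → 2-byte char #5 = C6 B4.
Leading byte 0xC6 = 11000110 matches 110xxxxx → 2-byte sequence.
Byte 1: 0xC6 = 11000110, payload 00110 (5 bits).
Byte 2: 0xB4 = 10110100 (10xxxxxx ✓), payload 110100.
Concatenate: 00110110100 = 0x1B4 (11 bits → U+01B4).

U+01B4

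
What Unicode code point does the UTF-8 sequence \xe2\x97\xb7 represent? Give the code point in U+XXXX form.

U+25F7

Leading byte 0xE2 = 11100010 matches 1110xxxx → 3-byte sequence.
Byte 1: 0xE2 = 11100010, payload 0010 (4 bits).
Byte 2: 0x97 = 10010111 (10xxxxxx ✓), payload 010111.
Byte 3: 0xB7 = 10110111 (10xxxxxx ✓), payload 110111.
Concatenate: 0010010111110111 = 0x25F7 (16 bits → U+25F7).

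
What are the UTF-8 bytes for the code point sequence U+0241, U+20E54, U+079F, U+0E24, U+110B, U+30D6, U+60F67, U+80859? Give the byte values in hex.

U+0241: 2-byte form → C9 81.
U+20E54: 4-byte form → F0 A0 B9 94.
U+079F: 2-byte form → DE 9F.
U+0E24: 3-byte form → E0 B8 A4.
U+110B: 3-byte form → E1 84 8B.
U+30D6: 3-byte form → E3 83 96.
U+60F67: 4-byte form → F1 A0 BD A7.
U+80859: 4-byte form → F2 80 A1 99.
Concatenated (25 bytes): C9 81 F0 A0 B9 94 DE 9F E0 B8 A4 E1 84 8B E3 83 96 F1 A0 BD A7 F2 80 A1 99.

C9 81 F0 A0 B9 94 DE 9F E0 B8 A4 E1 84 8B E3 83 96 F1 A0 BD A7 F2 80 A1 99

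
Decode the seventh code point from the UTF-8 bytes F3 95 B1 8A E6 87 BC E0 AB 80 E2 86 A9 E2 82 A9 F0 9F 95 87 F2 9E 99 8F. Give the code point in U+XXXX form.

U+9E64F

Offset 0: leading byte 0xF3 = 11110011 → 4-byte char #1 = F3 95 B1 8A.
Offset 4: leading byte 0xE6 = 11100110 → 3-byte char #2 = E6 87 BC.
Offset 7: leading byte 0xE0 = 11100000 → 3-byte char #3 = E0 AB 80.
Offset 10: leading byte 0xE2 = 11100010 → 3-byte char #4 = E2 86 A9.
Offset 13: leading byte 0xE2 = 11100010 → 3-byte char #5 = E2 82 A9.
Offset 16: leading byte 0xF0 = 11110000 → 4-byte char #6 = F0 9F 95 87.
Offset 20: leading byte 0xF2 = 11110010 → 4-byte char #7 = F2 9E 99 8F.
Leading byte 0xF2 = 11110010 matches 11110xxx → 4-byte sequence.
Byte 1: 0xF2 = 11110010, payload 010 (3 bits).
Byte 2: 0x9E = 10011110 (10xxxxxx ✓), payload 011110.
Byte 3: 0x99 = 10011001 (10xxxxxx ✓), payload 011001.
Byte 4: 0x8F = 10001111 (10xxxxxx ✓), payload 001111.
Concatenate: 010011110011001001111 = 0x9E64F (21 bits → U+9E64F).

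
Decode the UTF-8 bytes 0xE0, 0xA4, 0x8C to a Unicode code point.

U+090C

Leading byte 0xE0 = 11100000 matches 1110xxxx → 3-byte sequence.
Byte 1: 0xE0 = 11100000, payload 0000 (4 bits).
Byte 2: 0xA4 = 10100100 (10xxxxxx ✓), payload 100100.
Byte 3: 0x8C = 10001100 (10xxxxxx ✓), payload 001100.
Concatenate: 0000100100001100 = 0x90C (16 bits → U+090C).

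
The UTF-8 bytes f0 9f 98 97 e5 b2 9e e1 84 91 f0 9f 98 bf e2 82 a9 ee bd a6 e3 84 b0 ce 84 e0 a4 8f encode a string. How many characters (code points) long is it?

Byte at offset 0: 0xF0 = 11110000 → 4-byte char (#1). Advance 4.
Byte at offset 4: 0xE5 = 11100101 → 3-byte char (#2). Advance 3.
Byte at offset 7: 0xE1 = 11100001 → 3-byte char (#3). Advance 3.
Byte at offset 10: 0xF0 = 11110000 → 4-byte char (#4). Advance 4.
Byte at offset 14: 0xE2 = 11100010 → 3-byte char (#5). Advance 3.
Byte at offset 17: 0xEE = 11101110 → 3-byte char (#6). Advance 3.
Byte at offset 20: 0xE3 = 11100011 → 3-byte char (#7). Advance 3.
Byte at offset 23: 0xCE = 11001110 → 2-byte char (#8). Advance 2.
Byte at offset 25: 0xE0 = 11100000 → 3-byte char (#9). Advance 3.
Reached end at offset 28 after 9 code points.

9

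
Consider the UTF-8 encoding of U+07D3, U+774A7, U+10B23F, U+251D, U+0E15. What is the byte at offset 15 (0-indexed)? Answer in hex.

U+07D3 → 2-byte form DF 93 at offsets 0–1.
U+774A7 → 4-byte form F1 B7 92 A7 at offsets 2–5.
U+10B23F → 4-byte form F4 8B 88 BF at offsets 6–9.
U+251D → 3-byte form E2 94 9D at offsets 10–12.
U+0E15 → 3-byte form E0 B8 95 at offsets 13–15.
Offset 15 falls in char 5's range; it's byte 3 of E0 B8 95 = 0x95.

0x95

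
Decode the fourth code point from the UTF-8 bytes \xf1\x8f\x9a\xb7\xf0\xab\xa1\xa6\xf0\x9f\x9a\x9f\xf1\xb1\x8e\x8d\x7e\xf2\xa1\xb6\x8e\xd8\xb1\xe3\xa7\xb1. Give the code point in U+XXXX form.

Offset 0: leading byte 0xF1 = 11110001 → 4-byte char #1 = F1 8F 9A B7.
Offset 4: leading byte 0xF0 = 11110000 → 4-byte char #2 = F0 AB A1 A6.
Offset 8: leading byte 0xF0 = 11110000 → 4-byte char #3 = F0 9F 9A 9F.
Offset 12: leading byte 0xF1 = 11110001 → 4-byte char #4 = F1 B1 8E 8D.
Leading byte 0xF1 = 11110001 matches 11110xxx → 4-byte sequence.
Byte 1: 0xF1 = 11110001, payload 001 (3 bits).
Byte 2: 0xB1 = 10110001 (10xxxxxx ✓), payload 110001.
Byte 3: 0x8E = 10001110 (10xxxxxx ✓), payload 001110.
Byte 4: 0x8D = 10001101 (10xxxxxx ✓), payload 001101.
Concatenate: 001110001001110001101 = 0x7138D (21 bits → U+7138D).

U+7138D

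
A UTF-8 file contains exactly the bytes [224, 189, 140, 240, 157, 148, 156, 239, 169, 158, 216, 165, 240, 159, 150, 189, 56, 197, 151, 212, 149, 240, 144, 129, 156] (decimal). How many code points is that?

9

Byte at offset 0: 0xE0 = 11100000 → 3-byte char (#1). Advance 3.
Byte at offset 3: 0xF0 = 11110000 → 4-byte char (#2). Advance 4.
Byte at offset 7: 0xEF = 11101111 → 3-byte char (#3). Advance 3.
Byte at offset 10: 0xD8 = 11011000 → 2-byte char (#4). Advance 2.
Byte at offset 12: 0xF0 = 11110000 → 4-byte char (#5). Advance 4.
Byte at offset 16: 0x38 = 00111000 → 1-byte char (#6). Advance 1.
Byte at offset 17: 0xC5 = 11000101 → 2-byte char (#7). Advance 2.
Byte at offset 19: 0xD4 = 11010100 → 2-byte char (#8). Advance 2.
Byte at offset 21: 0xF0 = 11110000 → 4-byte char (#9). Advance 4.
Reached end at offset 25 after 9 code points.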